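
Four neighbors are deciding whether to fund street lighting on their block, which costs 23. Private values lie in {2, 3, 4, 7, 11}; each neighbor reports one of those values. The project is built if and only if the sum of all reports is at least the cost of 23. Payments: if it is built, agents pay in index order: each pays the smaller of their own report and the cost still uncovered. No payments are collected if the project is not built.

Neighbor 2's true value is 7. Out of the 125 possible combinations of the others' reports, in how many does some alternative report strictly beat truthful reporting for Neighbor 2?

38

Others report (2, 7, 11): truth gives 0; report 3 gives 4 > 0. Violating.
Others report (2, 11, 7): truth gives 0; report 3 gives 4 > 0. Violating.
Others report (2, 11, 11): truth gives 0; report 2 gives 5 > 0. Violating.
Others report (3, 7, 11): truth gives 0; report 2 gives 5 > 0. Violating.
Others report (2, 2, 2): truth gives 0; no alternative beats it.
Others report (2, 2, 3): truth gives 0; no alternative beats it.
(Checking all 125 profiles: 38 have a profitable deviation, 87 do not.)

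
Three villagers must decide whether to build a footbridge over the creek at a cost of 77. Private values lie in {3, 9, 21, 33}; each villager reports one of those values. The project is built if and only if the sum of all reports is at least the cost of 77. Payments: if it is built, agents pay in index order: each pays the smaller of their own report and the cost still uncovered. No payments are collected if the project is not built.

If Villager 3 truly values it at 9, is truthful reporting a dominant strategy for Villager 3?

Check each profile of the others' reports and compare truth against every alternative report.
Others report (3, 3): truth gives 0, best alternative gives 0.
Others report (3, 9): truth gives 0, best alternative gives 0.
Others report (3, 21): truth gives 0, best alternative gives 0.
Others report (3, 33): truth gives 0, best alternative gives 0.
Others report (9, 3): truth gives 0, best alternative gives 0.
Others report (9, 9): truth gives 0, best alternative gives 0.
(Remaining 10 profiles checked similarly; truth is weakly best in each.)
In every case the truthful report is at least as good as any alternative, so it is a dominant strategy.

Yes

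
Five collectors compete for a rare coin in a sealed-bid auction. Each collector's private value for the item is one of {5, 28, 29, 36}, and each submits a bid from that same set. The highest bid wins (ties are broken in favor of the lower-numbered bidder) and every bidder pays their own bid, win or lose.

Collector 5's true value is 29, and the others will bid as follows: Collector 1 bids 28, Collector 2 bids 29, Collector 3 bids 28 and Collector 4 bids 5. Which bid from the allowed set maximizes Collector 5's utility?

Bid 5: loses but pays 5, utility -5.
Bid 28: loses but pays 28, utility -28.
Bid 29: loses but pays 29, utility -29.
Bid 36: wins, pays 36, utility 29 - 36 = -7.
The best choice is 5 with utility -5.

5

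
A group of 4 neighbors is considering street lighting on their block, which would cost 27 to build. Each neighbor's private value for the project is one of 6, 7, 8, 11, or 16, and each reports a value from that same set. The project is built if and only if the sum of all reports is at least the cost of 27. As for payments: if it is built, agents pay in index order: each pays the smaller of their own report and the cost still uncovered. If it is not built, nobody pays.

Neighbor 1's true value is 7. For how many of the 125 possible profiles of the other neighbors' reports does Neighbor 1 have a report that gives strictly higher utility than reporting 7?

Others report (6, 6, 11): truth gives 0; report 6 gives 1 > 0. Violating.
Others report (6, 6, 16): truth gives 0; report 6 gives 1 > 0. Violating.
Others report (6, 7, 8): truth gives 0; report 6 gives 1 > 0. Violating.
Others report (6, 7, 11): truth gives 0; report 6 gives 1 > 0. Violating.
Others report (6, 6, 6): truth gives 0; no alternative beats it.
Others report (6, 6, 7): truth gives 0; no alternative beats it.
(Checking all 125 profiles: 115 have a profitable deviation, 10 do not.)

115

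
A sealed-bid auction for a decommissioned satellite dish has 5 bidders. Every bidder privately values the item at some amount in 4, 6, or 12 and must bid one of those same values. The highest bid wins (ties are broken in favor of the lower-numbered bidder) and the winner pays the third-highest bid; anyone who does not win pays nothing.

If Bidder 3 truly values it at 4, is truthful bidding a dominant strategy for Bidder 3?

Yes

Check each profile of the others' bids and compare truth against every alternative bid.
Others bid (4, 4, 6, 6): truth gives 0, best alternative gives -2.
Others bid (4, 4, 4, 4): truth gives 0, best alternative gives 0.
Others bid (4, 4, 4, 6): truth gives 0, best alternative gives 0.
Others bid (4, 4, 4, 12): truth gives 0, best alternative gives 0.
Others bid (4, 4, 6, 4): truth gives 0, best alternative gives 0.
Others bid (4, 4, 6, 12): truth gives 0, best alternative gives 0.
(Remaining 75 profiles checked similarly; truth is weakly best in each.)
In every case the truthful bid is at least as good as any alternative, so it is a dominant strategy.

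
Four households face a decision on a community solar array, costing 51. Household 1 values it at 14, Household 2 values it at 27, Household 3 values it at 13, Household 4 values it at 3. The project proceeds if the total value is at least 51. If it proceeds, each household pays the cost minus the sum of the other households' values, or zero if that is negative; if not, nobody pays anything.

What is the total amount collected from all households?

Total value 57 ≥ cost 51, so it is built.
Household 1: others sum to 43; max(0, 51 - 43) = 8.
Household 2: others sum to 30; max(0, 51 - 30) = 21.
Household 3: others sum to 44; max(0, 51 - 44) = 7.
Household 4: others sum to 54; max(0, 51 - 54) = 0.
Total collected = 8 + 21 + 7 + 0 = 36.

36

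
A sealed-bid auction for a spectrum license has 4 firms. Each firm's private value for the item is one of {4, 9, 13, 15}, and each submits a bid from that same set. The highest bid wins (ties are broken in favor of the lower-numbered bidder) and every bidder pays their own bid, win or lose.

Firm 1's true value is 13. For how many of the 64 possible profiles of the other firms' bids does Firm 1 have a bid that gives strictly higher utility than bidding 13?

45

Others bid (4, 4, 4): truth gives 0; bid 4 gives 9 > 0. Violating.
Others bid (4, 4, 9): truth gives 0; bid 9 gives 4 > 0. Violating.
Others bid (4, 4, 15): truth gives -13; bid 15 gives -2 > -13. Violating.
Others bid (4, 9, 4): truth gives 0; bid 9 gives 4 > 0. Violating.
Others bid (4, 4, 13): truth gives 0; no alternative beats it.
Others bid (4, 9, 13): truth gives 0; no alternative beats it.
(Checking all 64 profiles: 45 have a profitable deviation, 19 do not.)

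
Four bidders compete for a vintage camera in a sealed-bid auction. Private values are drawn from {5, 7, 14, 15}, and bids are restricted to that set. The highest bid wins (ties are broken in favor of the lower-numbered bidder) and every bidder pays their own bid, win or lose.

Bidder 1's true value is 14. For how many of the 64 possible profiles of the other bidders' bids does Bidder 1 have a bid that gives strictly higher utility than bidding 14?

45

Others bid (5, 5, 5): truth gives 0; bid 5 gives 9 > 0. Violating.
Others bid (5, 5, 7): truth gives 0; bid 7 gives 7 > 0. Violating.
Others bid (5, 5, 15): truth gives -14; bid 15 gives -1 > -14. Violating.
Others bid (5, 7, 5): truth gives 0; bid 7 gives 7 > 0. Violating.
Others bid (5, 5, 14): truth gives 0; no alternative beats it.
Others bid (5, 7, 14): truth gives 0; no alternative beats it.
(Checking all 64 profiles: 45 have a profitable deviation, 19 do not.)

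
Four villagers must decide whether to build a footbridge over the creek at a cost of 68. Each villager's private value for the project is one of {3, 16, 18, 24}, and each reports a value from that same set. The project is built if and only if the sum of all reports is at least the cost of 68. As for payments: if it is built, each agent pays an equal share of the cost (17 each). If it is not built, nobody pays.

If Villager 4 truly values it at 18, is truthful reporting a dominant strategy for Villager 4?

No

Consider the case where Villager 1 reports 3, Villager 2 reports 18 and Villager 3 reports 24.
Truthful report 18: project not built, utility 0.
Report 24 instead: project built, pays 17, utility 18 - 17 = 1.
Since 1 > 0, reporting 24 is strictly better here, so truthful reporting is not dominant.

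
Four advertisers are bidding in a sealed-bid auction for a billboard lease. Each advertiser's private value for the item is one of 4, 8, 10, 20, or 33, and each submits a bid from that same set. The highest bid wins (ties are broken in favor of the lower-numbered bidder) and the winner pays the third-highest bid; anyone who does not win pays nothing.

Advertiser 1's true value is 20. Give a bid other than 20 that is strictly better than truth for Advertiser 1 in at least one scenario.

33

Suppose Advertiser 2 bids 4, Advertiser 3 bids 4 and Advertiser 4 bids 33.
Bid 20: loses, pays 0, utility 0.
Bid 33: wins, pays 4, utility 20 - 4 = 16.
So bidding 33 beats truth here (16 > 0).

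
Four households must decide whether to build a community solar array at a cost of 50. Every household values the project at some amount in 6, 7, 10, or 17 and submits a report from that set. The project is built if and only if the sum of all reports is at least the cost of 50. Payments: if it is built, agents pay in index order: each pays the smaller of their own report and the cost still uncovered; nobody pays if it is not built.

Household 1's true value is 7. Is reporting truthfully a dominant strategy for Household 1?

Consider the case where Household 2 reports 10, Household 3 reports 17 and Household 4 reports 17.
Truthful report 7: project built, pays 7, utility 7 - 7 = 0.
Report 6 instead: project built, pays 6, utility 7 - 6 = 1.
Since 1 > 0, reporting 6 is strictly better here, so truthful reporting is not dominant.

No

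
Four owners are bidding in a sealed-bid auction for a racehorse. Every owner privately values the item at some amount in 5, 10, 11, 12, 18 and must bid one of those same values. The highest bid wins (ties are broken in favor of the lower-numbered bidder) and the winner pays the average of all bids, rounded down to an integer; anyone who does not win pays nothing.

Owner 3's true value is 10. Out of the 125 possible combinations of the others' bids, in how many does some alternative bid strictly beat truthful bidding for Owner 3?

20

Others bid (5, 5, 11): truth gives 0; bid 11 gives 2 > 0. Violating.
Others bid (5, 5, 12): truth gives 0; bid 12 gives 2 > 0. Violating.
Others bid (5, 10, 5): truth gives 0; bid 11 gives 3 > 0. Violating.
Others bid (5, 10, 10): truth gives 0; bid 11 gives 1 > 0. Violating.
Others bid (5, 5, 5): truth gives 4; no alternative beats it.
Others bid (5, 5, 10): truth gives 3; no alternative beats it.
(Checking all 125 profiles: 20 have a profitable deviation, 105 do not.)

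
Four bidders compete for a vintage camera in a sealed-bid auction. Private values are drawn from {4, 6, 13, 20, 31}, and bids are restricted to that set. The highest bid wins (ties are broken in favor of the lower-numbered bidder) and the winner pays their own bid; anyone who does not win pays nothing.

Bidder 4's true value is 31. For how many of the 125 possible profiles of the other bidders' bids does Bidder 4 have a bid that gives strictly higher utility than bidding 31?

Others bid (4, 4, 4): truth gives 0; bid 6 gives 25 > 0. Violating.
Others bid (4, 4, 6): truth gives 0; bid 13 gives 18 > 0. Violating.
Others bid (4, 4, 13): truth gives 0; bid 20 gives 11 > 0. Violating.
Others bid (4, 6, 4): truth gives 0; bid 13 gives 18 > 0. Violating.
Others bid (4, 4, 20): truth gives 0; no alternative beats it.
Others bid (4, 4, 31): truth gives 0; no alternative beats it.
(Checking all 125 profiles: 27 have a profitable deviation, 98 do not.)

27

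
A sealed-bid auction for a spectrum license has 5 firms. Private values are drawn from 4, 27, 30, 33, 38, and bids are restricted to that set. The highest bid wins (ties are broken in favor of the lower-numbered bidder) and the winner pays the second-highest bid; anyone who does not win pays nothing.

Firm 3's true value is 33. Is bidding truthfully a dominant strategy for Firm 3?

Check each profile of the others' bids and compare truth against every alternative bid.
Others bid (4, 4, 4, 4): truth gives 29, best alternative gives 29.
Others bid (4, 4, 4, 27): truth gives 6, best alternative gives 6.
Others bid (4, 4, 27, 4): truth gives 6, best alternative gives 6.
Others bid (4, 4, 27, 27): truth gives 6, best alternative gives 6.
Others bid (4, 27, 4, 4): truth gives 6, best alternative gives 6.
Others bid (4, 27, 4, 27): truth gives 6, best alternative gives 6.
(Remaining 619 profiles checked similarly; truth is weakly best in each.)
In every case the truthful bid is at least as good as any alternative, so it is a dominant strategy.

Yes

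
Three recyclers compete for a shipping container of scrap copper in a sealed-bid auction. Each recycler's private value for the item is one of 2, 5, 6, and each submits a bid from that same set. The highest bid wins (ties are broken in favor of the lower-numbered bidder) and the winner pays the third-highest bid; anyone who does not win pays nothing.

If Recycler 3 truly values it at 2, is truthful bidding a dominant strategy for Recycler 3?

Check each profile of the others' bids and compare truth against every alternative bid.
Others bid (2, 2): truth gives 0, best alternative gives 0.
Others bid (2, 5): truth gives 0, best alternative gives 0.
Others bid (2, 6): truth gives 0, best alternative gives 0.
Others bid (5, 2): truth gives 0, best alternative gives 0.
Others bid (5, 5): truth gives 0, best alternative gives 0.
Others bid (5, 6): truth gives 0, best alternative gives 0.
(Remaining 3 profiles checked similarly; truth is weakly best in each.)
In every case the truthful bid is at least as good as any alternative, so it is a dominant strategy.

Yes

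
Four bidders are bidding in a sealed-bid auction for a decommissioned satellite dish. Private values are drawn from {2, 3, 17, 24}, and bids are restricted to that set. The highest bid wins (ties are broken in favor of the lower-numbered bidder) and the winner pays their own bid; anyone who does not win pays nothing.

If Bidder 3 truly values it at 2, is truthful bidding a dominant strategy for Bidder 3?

Yes

Check each profile of the others' bids and compare truth against every alternative bid.
Others bid (2, 2, 2): truth gives 0, best alternative gives -1.
Others bid (2, 2, 3): truth gives 0, best alternative gives -1.
Others bid (2, 2, 17): truth gives 0, best alternative gives 0.
Others bid (2, 2, 24): truth gives 0, best alternative gives 0.
Others bid (2, 3, 2): truth gives 0, best alternative gives 0.
Others bid (2, 3, 3): truth gives 0, best alternative gives 0.
(Remaining 58 profiles checked similarly; truth is weakly best in each.)
In every case the truthful bid is at least as good as any alternative, so it is a dominant strategy.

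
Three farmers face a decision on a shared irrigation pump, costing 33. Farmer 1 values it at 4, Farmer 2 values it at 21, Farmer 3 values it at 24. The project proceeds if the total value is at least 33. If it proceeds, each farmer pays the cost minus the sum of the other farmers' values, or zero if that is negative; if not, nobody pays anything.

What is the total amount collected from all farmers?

Total value 49 ≥ cost 33, so it is built.
Farmer 1: others sum to 45; max(0, 33 - 45) = 0.
Farmer 2: others sum to 28; max(0, 33 - 28) = 5.
Farmer 3: others sum to 25; max(0, 33 - 25) = 8.
Total collected = 0 + 5 + 8 = 13.

13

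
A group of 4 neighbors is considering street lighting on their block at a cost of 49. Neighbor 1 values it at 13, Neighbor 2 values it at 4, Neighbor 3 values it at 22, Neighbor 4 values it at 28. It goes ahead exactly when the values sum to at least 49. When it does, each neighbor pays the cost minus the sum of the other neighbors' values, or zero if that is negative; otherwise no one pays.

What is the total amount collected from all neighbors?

Total value 67 ≥ cost 49, so it is built.
Neighbor 1: others sum to 54; max(0, 49 - 54) = 0.
Neighbor 2: others sum to 63; max(0, 49 - 63) = 0.
Neighbor 3: others sum to 45; max(0, 49 - 45) = 4.
Neighbor 4: others sum to 39; max(0, 49 - 39) = 10.
Total collected = 0 + 0 + 4 + 10 = 14.

14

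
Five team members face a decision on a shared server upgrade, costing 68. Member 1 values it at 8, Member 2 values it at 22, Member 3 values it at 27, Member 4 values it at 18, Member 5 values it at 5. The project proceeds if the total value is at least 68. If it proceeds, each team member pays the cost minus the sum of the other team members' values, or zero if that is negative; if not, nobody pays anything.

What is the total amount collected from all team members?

31

Total value 80 ≥ cost 68, so it is built.
Member 1: others sum to 72; max(0, 68 - 72) = 0.
Member 2: others sum to 58; max(0, 68 - 58) = 10.
Member 3: others sum to 53; max(0, 68 - 53) = 15.
Member 4: others sum to 62; max(0, 68 - 62) = 6.
Member 5: others sum to 75; max(0, 68 - 75) = 0.
Total collected = 0 + 10 + 15 + 6 + 0 = 31.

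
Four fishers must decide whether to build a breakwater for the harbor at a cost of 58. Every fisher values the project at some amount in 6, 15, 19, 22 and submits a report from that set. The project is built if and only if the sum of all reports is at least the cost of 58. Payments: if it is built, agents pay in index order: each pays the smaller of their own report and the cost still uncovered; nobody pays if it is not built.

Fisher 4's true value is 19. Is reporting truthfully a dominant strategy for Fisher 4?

Yes

Check each profile of the others' reports and compare truth against every alternative report.
Others report (15, 22, 22): truth gives 19, best alternative gives 19.
Others report (19, 19, 22): truth gives 19, best alternative gives 19.
Others report (19, 22, 19): truth gives 19, best alternative gives 19.
Others report (19, 22, 22): truth gives 19, best alternative gives 19.
Others report (22, 15, 22): truth gives 19, best alternative gives 19.
Others report (22, 19, 19): truth gives 19, best alternative gives 19.
(Remaining 58 profiles checked similarly; truth is weakly best in each.)
In every case the truthful report is at least as good as any alternative, so it is a dominant strategy.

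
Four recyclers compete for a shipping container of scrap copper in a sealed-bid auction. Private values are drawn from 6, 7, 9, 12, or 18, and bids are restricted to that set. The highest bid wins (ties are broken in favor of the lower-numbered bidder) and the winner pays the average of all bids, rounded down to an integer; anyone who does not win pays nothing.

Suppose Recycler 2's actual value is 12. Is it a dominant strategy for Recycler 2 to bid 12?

No

Consider the case where Recycler 1 bids 6, Recycler 3 bids 6 and Recycler 4 bids 6.
Truthful bid 12: wins, pays 7, utility 12 - 7 = 5.
Bid 7 instead: wins, pays 6, utility 12 - 6 = 6.
Since 6 > 5, bidding 7 is strictly better here, so truthful bidding is not dominant.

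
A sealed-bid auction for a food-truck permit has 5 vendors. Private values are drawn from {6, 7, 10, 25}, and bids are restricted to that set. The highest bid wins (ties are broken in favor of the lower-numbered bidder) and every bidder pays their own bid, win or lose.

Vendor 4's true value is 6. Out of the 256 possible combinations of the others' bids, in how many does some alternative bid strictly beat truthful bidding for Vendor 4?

24

Others bid (6, 6, 6, 6): truth gives -6; bid 7 gives -1 > -6. Violating.
Others bid (6, 6, 6, 7): truth gives -6; bid 7 gives -1 > -6. Violating.
Others bid (6, 6, 6, 10): truth gives -6; bid 10 gives -4 > -6. Violating.
Others bid (6, 6, 7, 6): truth gives -6; bid 10 gives -4 > -6. Violating.
Others bid (6, 6, 6, 25): truth gives -6; no alternative beats it.
Others bid (6, 6, 7, 25): truth gives -6; no alternative beats it.
(Checking all 256 profiles: 24 have a profitable deviation, 232 do not.)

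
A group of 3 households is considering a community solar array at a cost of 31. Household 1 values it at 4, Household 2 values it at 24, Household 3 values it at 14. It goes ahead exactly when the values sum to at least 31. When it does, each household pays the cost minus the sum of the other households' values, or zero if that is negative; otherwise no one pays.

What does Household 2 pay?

13

Total value 42 ≥ cost 31, so the project is built.
The other households' values sum to 18.
Cost minus that sum is 31 - 18 = 13.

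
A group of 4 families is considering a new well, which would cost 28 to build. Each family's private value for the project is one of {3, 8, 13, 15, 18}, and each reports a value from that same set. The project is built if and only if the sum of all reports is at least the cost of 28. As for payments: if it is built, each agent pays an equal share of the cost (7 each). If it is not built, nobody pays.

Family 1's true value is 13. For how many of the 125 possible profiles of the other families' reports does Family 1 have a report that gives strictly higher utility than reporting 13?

Others report (3, 3, 8): truth gives 0; report 15 gives 6 > 0. Violating.
Others report (3, 8, 3): truth gives 0; report 15 gives 6 > 0. Violating.
Others report (8, 3, 3): truth gives 0; report 15 gives 6 > 0. Violating.
Others report (3, 3, 3): truth gives 0; no alternative beats it.
Others report (3, 3, 13): truth gives 6; no alternative beats it.
(Checking all 125 profiles: 3 have a profitable deviation, 122 do not.)

3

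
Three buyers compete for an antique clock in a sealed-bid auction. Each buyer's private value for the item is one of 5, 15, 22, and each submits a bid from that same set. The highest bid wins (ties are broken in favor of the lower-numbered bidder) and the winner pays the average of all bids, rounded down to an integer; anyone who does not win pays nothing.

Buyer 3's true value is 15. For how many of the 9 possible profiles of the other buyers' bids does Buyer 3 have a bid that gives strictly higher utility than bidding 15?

2

Others bid (5, 15): truth gives 0; bid 22 gives 1 > 0. Violating.
Others bid (15, 5): truth gives 0; bid 22 gives 1 > 0. Violating.
Others bid (5, 5): truth gives 7; no alternative beats it.
Others bid (5, 22): truth gives 0; no alternative beats it.
(Checking all 9 profiles: 2 have a profitable deviation, 7 do not.)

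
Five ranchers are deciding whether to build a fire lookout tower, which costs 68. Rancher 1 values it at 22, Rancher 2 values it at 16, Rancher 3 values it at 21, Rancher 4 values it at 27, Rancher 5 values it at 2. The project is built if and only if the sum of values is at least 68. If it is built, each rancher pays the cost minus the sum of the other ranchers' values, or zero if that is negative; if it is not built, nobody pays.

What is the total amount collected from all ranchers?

Total value 88 ≥ cost 68, so it is built.
Rancher 1: others sum to 66; max(0, 68 - 66) = 2.
Rancher 2: others sum to 72; max(0, 68 - 72) = 0.
Rancher 3: others sum to 67; max(0, 68 - 67) = 1.
Rancher 4: others sum to 61; max(0, 68 - 61) = 7.
Rancher 5: others sum to 86; max(0, 68 - 86) = 0.
Total collected = 2 + 0 + 1 + 7 + 0 = 10.

10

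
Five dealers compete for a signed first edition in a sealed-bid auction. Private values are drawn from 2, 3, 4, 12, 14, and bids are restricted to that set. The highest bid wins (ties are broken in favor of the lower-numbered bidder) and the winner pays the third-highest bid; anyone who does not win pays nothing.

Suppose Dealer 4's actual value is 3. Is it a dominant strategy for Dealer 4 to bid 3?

Consider the case where Dealer 1 bids 2, Dealer 2 bids 2, Dealer 3 bids 2 and Dealer 5 bids 4.
Truthful bid 3: loses, pays 0, utility 0.
Bid 4 instead: wins, pays 2, utility 3 - 2 = 1.
Since 1 > 0, bidding 4 is strictly better here, so truthful bidding is not dominant.

No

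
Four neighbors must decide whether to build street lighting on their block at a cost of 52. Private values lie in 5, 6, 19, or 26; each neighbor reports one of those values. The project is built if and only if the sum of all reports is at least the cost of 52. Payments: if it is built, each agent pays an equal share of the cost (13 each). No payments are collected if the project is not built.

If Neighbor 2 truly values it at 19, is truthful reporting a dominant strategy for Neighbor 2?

Consider the case where Neighbor 1 reports 5, Neighbor 3 reports 5 and Neighbor 4 reports 19.
Truthful report 19: project not built, utility 0.
Report 26 instead: project built, pays 13, utility 19 - 13 = 6.
Since 6 > 0, reporting 26 is strictly better here, so truthful reporting is not dominant.

No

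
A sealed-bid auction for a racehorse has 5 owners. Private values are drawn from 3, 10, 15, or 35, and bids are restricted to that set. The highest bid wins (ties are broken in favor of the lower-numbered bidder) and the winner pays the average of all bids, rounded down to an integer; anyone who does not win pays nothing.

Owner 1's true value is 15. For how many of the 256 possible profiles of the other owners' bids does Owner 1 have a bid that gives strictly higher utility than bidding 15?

Others bid (3, 3, 3, 3): truth gives 10; bid 3 gives 12 > 10. Violating.
Others bid (3, 3, 3, 10): truth gives 9; bid 10 gives 10 > 9. Violating.
Others bid (3, 3, 10, 3): truth gives 9; bid 10 gives 10 > 9. Violating.
Others bid (3, 3, 10, 10): truth gives 7; bid 10 gives 8 > 7. Violating.
Others bid (3, 3, 3, 15): truth gives 8; no alternative beats it.
Others bid (3, 3, 3, 35): truth gives 0; no alternative beats it.
(Checking all 256 profiles: 16 have a profitable deviation, 240 do not.)

16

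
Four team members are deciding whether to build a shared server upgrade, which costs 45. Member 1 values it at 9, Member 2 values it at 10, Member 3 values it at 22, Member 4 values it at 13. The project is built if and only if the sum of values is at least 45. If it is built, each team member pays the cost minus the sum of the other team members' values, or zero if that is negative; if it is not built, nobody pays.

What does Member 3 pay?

Total value 54 ≥ cost 45, so the project is built.
The other team members' values sum to 32.
Cost minus that sum is 45 - 32 = 13.

13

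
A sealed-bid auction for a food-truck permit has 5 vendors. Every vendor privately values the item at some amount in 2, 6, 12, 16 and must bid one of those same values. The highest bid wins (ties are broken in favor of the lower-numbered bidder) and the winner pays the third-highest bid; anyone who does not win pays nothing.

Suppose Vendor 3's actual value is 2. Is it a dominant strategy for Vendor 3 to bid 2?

Check each profile of the others' bids and compare truth against every alternative bid.
Others bid (2, 2, 6, 6): truth gives 0, best alternative gives -4.
Others bid (2, 2, 2, 2): truth gives 0, best alternative gives 0.
Others bid (2, 2, 2, 6): truth gives 0, best alternative gives 0.
Others bid (2, 2, 2, 12): truth gives 0, best alternative gives 0.
Others bid (2, 2, 2, 16): truth gives 0, best alternative gives 0.
Others bid (2, 2, 6, 2): truth gives 0, best alternative gives 0.
(Remaining 250 profiles checked similarly; truth is weakly best in each.)
In every case the truthful bid is at least as good as any alternative, so it is a dominant strategy.

Yes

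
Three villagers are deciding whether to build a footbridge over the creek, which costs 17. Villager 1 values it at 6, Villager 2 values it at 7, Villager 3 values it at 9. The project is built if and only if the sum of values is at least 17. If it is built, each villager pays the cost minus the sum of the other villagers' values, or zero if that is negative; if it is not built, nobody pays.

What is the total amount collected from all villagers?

Total value 22 ≥ cost 17, so it is built.
Villager 1: others sum to 16; max(0, 17 - 16) = 1.
Villager 2: others sum to 15; max(0, 17 - 15) = 2.
Villager 3: others sum to 13; max(0, 17 - 13) = 4.
Total collected = 1 + 2 + 4 = 7.

7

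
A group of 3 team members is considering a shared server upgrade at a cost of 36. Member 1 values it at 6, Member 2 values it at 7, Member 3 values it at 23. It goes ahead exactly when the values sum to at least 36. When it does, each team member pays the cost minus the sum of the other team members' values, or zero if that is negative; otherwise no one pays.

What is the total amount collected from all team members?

Total value 36 ≥ cost 36, so it is built.
Member 1: others sum to 30; max(0, 36 - 30) = 6.
Member 2: others sum to 29; max(0, 36 - 29) = 7.
Member 3: others sum to 13; max(0, 36 - 13) = 23.
Total collected = 6 + 7 + 23 = 36.

36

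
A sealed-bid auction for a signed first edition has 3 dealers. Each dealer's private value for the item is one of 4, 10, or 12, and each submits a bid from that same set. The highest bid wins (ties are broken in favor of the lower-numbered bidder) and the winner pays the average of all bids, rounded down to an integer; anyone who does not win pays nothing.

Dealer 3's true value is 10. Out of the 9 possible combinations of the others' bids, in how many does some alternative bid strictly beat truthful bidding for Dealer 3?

2

Others bid (4, 10): truth gives 0; bid 12 gives 2 > 0. Violating.
Others bid (10, 4): truth gives 0; bid 12 gives 2 > 0. Violating.
Others bid (4, 4): truth gives 4; no alternative beats it.
Others bid (4, 12): truth gives 0; no alternative beats it.
(Checking all 9 profiles: 2 have a profitable deviation, 7 do not.)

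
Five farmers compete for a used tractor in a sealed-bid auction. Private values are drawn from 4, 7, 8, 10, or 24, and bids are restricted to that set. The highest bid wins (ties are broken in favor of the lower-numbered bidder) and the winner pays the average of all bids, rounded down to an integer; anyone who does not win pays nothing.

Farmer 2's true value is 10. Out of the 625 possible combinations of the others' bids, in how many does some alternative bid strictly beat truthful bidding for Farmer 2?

28

Others bid (4, 4, 4, 4): truth gives 5; bid 7 gives 6 > 5. Violating.
Others bid (4, 4, 4, 8): truth gives 4; bid 8 gives 5 > 4. Violating.
Others bid (4, 4, 7, 7): truth gives 4; bid 7 gives 5 > 4. Violating.
Others bid (4, 4, 8, 4): truth gives 4; bid 8 gives 5 > 4. Violating.
Others bid (4, 4, 4, 7): truth gives 5; no alternative beats it.
Others bid (4, 4, 4, 10): truth gives 4; no alternative beats it.
(Checking all 625 profiles: 28 have a profitable deviation, 597 do not.)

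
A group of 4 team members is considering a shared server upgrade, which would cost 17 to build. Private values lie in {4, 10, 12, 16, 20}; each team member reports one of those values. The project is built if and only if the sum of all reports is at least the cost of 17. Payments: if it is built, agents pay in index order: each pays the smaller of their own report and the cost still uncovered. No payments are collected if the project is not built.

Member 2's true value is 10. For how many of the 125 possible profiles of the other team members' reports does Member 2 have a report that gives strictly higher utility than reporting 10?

74

Others report (4, 4, 10): truth gives 0; report 4 gives 6 > 0. Violating.
Others report (4, 4, 12): truth gives 0; report 4 gives 6 > 0. Violating.
Others report (4, 4, 16): truth gives 0; report 4 gives 6 > 0. Violating.
Others report (4, 4, 20): truth gives 0; report 4 gives 6 > 0. Violating.
Others report (4, 4, 4): truth gives 0; no alternative beats it.
Others report (16, 4, 4): truth gives 9; no alternative beats it.
(Checking all 125 profiles: 74 have a profitable deviation, 51 do not.)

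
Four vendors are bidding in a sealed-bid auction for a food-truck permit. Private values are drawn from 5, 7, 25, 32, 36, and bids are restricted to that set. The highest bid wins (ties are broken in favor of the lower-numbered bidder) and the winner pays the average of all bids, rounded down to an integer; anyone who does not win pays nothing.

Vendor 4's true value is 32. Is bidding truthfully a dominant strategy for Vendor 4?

No

Consider the case where Vendor 1 bids 5, Vendor 2 bids 5 and Vendor 3 bids 5.
Truthful bid 32: wins, pays 11, utility 32 - 11 = 21.
Bid 7 instead: wins, pays 5, utility 32 - 5 = 27.
Since 27 > 21, bidding 7 is strictly better here, so truthful bidding is not dominant.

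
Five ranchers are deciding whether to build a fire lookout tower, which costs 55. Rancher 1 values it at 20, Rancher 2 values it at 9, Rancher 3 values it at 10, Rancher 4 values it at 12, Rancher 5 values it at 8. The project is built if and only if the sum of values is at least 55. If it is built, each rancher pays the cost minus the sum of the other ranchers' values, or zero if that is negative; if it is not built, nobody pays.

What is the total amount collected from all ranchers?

39

Total value 59 ≥ cost 55, so it is built.
Rancher 1: others sum to 39; max(0, 55 - 39) = 16.
Rancher 2: others sum to 50; max(0, 55 - 50) = 5.
Rancher 3: others sum to 49; max(0, 55 - 49) = 6.
Rancher 4: others sum to 47; max(0, 55 - 47) = 8.
Rancher 5: others sum to 51; max(0, 55 - 51) = 4.
Total collected = 16 + 5 + 6 + 8 + 4 = 39.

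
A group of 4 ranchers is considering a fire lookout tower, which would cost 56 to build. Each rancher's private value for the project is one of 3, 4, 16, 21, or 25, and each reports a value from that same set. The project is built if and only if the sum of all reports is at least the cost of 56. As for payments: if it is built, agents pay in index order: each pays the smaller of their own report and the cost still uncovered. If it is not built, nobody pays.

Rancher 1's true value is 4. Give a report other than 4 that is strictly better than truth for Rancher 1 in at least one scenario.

3

Suppose Rancher 2 reports 3, Rancher 3 reports 25 and Rancher 4 reports 25.
Report 4: project built, pays 4, utility 4 - 4 = 0.
Report 3: project built, pays 3, utility 4 - 3 = 1.
So reporting 3 beats truth here (1 > 0).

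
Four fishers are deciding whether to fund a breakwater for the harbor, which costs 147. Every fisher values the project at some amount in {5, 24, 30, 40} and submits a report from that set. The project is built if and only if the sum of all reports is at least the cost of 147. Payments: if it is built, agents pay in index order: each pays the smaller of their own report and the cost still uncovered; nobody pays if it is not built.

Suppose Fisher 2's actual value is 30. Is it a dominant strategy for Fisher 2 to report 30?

Yes

Check each profile of the others' reports and compare truth against every alternative report.
Others report (5, 5, 5): truth gives 0, best alternative gives 0.
Others report (5, 5, 24): truth gives 0, best alternative gives 0.
Others report (5, 5, 30): truth gives 0, best alternative gives 0.
Others report (5, 5, 40): truth gives 0, best alternative gives 0.
Others report (5, 24, 5): truth gives 0, best alternative gives 0.
Others report (5, 24, 24): truth gives 0, best alternative gives 0.
(Remaining 58 profiles checked similarly; truth is weakly best in each.)
In every case the truthful report is at least as good as any alternative, so it is a dominant strategy.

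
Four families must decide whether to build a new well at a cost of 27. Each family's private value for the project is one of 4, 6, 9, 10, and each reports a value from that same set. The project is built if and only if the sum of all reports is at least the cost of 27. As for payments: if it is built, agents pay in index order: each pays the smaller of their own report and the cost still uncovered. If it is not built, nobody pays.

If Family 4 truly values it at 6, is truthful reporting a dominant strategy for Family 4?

Check each profile of the others' reports and compare truth against every alternative report.
Others report (9, 9, 9): truth gives 6, best alternative gives 6.
Others report (9, 9, 10): truth gives 6, best alternative gives 6.
Others report (9, 10, 9): truth gives 6, best alternative gives 6.
Others report (9, 10, 10): truth gives 6, best alternative gives 6.
Others report (10, 9, 9): truth gives 6, best alternative gives 6.
Others report (10, 9, 10): truth gives 6, best alternative gives 6.
(Remaining 58 profiles checked similarly; truth is weakly best in each.)
In every case the truthful report is at least as good as any alternative, so it is a dominant strategy.

Yes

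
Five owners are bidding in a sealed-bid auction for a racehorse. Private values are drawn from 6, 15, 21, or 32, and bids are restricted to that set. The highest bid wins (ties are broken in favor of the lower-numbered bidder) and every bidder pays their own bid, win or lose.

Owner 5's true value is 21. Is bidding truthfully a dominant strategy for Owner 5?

No

Consider the case where Owner 1 bids 6, Owner 2 bids 6, Owner 3 bids 6 and Owner 4 bids 6.
Truthful bid 21: wins, pays 21, utility 21 - 21 = 0.
Bid 15 instead: wins, pays 15, utility 21 - 15 = 6.
Since 6 > 0, bidding 15 is strictly better here, so truthful bidding is not dominant.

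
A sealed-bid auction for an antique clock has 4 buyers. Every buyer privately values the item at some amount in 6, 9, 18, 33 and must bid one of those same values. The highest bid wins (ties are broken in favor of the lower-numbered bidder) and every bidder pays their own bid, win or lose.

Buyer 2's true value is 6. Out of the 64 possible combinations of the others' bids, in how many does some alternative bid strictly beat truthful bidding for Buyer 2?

4

Others bid (6, 6, 6): truth gives -6; bid 9 gives -3 > -6. Violating.
Others bid (6, 6, 9): truth gives -6; bid 9 gives -3 > -6. Violating.
Others bid (6, 9, 6): truth gives -6; bid 9 gives -3 > -6. Violating.
Others bid (6, 9, 9): truth gives -6; bid 9 gives -3 > -6. Violating.
Others bid (6, 6, 18): truth gives -6; no alternative beats it.
Others bid (6, 6, 33): truth gives -6; no alternative beats it.
(Checking all 64 profiles: 4 have a profitable deviation, 60 do not.)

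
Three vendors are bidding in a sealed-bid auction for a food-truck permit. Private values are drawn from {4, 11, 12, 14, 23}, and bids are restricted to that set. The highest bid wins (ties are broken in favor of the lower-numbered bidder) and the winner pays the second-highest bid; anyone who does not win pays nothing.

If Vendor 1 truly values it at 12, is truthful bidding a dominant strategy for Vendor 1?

Check each profile of the others' bids and compare truth against every alternative bid.
Others bid (4, 4): truth gives 8, best alternative gives 8.
Others bid (4, 11): truth gives 1, best alternative gives 1.
Others bid (11, 4): truth gives 1, best alternative gives 1.
Others bid (11, 11): truth gives 1, best alternative gives 1.
Others bid (4, 12): truth gives 0, best alternative gives 0.
Others bid (4, 14): truth gives 0, best alternative gives 0.
(Remaining 19 profiles checked similarly; truth is weakly best in each.)
In every case the truthful bid is at least as good as any alternative, so it is a dominant strategy.

Yes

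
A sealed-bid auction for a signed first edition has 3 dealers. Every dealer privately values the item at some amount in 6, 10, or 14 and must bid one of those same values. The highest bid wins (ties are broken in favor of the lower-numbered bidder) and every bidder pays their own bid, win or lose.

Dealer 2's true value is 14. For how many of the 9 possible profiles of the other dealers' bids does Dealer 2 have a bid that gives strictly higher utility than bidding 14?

5

Others bid (6, 6): truth gives 0; bid 10 gives 4 > 0. Violating.
Others bid (6, 10): truth gives 0; bid 10 gives 4 > 0. Violating.
Others bid (14, 6): truth gives -14; bid 6 gives -6 > -14. Violating.
Others bid (14, 10): truth gives -14; bid 6 gives -6 > -14. Violating.
Others bid (6, 14): truth gives 0; no alternative beats it.
Others bid (10, 6): truth gives 0; no alternative beats it.
(Checking all 9 profiles: 5 have a profitable deviation, 4 do not.)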